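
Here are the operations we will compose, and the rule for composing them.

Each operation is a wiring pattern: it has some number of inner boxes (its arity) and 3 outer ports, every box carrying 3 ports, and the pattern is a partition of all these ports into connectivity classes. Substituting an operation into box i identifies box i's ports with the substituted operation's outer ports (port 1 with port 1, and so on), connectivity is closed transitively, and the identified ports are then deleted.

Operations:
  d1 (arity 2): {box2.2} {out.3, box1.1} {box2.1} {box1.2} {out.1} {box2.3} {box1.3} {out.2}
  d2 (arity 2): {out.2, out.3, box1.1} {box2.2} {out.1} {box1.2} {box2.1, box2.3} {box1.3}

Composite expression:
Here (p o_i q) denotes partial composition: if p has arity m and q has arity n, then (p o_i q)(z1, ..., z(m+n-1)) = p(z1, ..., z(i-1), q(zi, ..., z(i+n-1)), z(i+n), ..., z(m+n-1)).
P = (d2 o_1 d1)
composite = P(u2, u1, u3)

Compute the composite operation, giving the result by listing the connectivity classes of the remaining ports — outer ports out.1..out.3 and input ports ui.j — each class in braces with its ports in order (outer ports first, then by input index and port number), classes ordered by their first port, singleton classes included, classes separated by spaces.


{out.1} {out.2, out.3} {u1.1} {u1.2} {u1.3} {u2.1} {u2.2} {u2.3} {u3.1, u3.3} {u3.2}

Connectivity passes through glued d2-boundaries; trace each wire chain.
the subtree at d1 composes to {out.1} {out.2} {out.3, u2.1} {u1.1} {u1.2} {u1.3} {u2.2} {u2.3} on (u2, u1); out.j = own outer ports
the subtree at d2 composes to {out.1} {out.2, out.3} {u1.1} {u1.2} {u1.3} {u2.1} {u2.2} {u2.3} {u3.1, u3.3} {u3.2} on (u2, u1, u3); out.j = own outer ports


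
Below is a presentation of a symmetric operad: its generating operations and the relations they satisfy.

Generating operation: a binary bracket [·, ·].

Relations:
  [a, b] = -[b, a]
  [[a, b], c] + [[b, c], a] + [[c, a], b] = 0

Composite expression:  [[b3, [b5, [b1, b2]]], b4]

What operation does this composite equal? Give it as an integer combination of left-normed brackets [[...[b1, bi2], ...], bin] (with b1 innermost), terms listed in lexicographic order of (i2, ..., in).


[[[[b1, b2], b5], b3], b4]

Expand each bracket as ab - ba; the b1-initial words give the coefficients.
Composite bracket: [[b3, [b5, [b1, b2]]], b4]
Full expansion: 16 signed words from ab - ba (2^4 = 16).
Coefficients come from the b1-initial words:
  from b1b2b5b3b4, sign +1: term +[[[[b1, b2], b5], b3], b4]


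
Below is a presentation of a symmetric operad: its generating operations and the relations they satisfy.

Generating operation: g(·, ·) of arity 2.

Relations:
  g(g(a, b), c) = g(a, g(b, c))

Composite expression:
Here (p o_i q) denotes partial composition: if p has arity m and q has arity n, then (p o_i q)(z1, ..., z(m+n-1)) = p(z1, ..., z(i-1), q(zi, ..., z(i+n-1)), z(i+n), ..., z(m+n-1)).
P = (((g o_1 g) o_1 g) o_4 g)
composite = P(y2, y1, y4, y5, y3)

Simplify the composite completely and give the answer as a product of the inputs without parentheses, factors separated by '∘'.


y2 ∘ y1 ∘ y4 ∘ y5 ∘ y3

The g-tree's shape is irrelevant; the y-reading-order decides.
g(y2, y1) spells out as y2 ∘ y1
g(g(y2, y1), y4) spells out as y2 ∘ y1 ∘ y4
g(y5, y3) spells out as y5 ∘ y3
g(g(g(y2, y1), y4), g(y5, y3)) spells out as y2 ∘ y1 ∘ y4 ∘ y5 ∘ y3


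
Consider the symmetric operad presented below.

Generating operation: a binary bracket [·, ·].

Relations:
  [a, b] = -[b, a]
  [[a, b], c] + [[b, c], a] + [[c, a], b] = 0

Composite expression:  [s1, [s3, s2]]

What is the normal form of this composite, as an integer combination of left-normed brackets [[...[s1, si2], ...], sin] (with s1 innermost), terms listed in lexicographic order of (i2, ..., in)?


Expand each bracket as ab - ba; the s1-initial words give the coefficients.
Composite bracket: [s1, [s3, s2]]
Applying ab - ba throughout gives 4 signed words (2^2 = 4).
Keep just the words that open with s1:
  from s1s2s3, sign -1: term -[[s1, s2], s3]
  from s1s3s2, sign +1: term +[[s1, s3], s2]

-[[s1, s2], s3] + [[s1, s3], s2]


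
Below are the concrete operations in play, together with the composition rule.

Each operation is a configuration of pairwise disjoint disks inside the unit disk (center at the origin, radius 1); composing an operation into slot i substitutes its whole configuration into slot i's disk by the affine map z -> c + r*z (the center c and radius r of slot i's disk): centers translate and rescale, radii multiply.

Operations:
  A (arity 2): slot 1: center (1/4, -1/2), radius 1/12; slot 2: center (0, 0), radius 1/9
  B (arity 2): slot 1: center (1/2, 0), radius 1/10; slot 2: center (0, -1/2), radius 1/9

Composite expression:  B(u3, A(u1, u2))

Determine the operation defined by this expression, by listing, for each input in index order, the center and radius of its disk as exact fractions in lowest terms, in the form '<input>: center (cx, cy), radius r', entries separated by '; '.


u1: center (1/36, -5/9), radius 1/108; u2: center (0, -1/2), radius 1/81; u3: center (1/2, 0), radius 1/10

Each u-disk chains the slot maps above it in B; radii multiply.
input u3: applying the 1 nested substitution gives center (1/2, 0), radius 1/10
input u1: applying the 2 nested substitutions gives center (1/36, -5/9), radius 1/108
input u2: applying the 2 nested substitutions gives center (0, -1/2), radius 1/81


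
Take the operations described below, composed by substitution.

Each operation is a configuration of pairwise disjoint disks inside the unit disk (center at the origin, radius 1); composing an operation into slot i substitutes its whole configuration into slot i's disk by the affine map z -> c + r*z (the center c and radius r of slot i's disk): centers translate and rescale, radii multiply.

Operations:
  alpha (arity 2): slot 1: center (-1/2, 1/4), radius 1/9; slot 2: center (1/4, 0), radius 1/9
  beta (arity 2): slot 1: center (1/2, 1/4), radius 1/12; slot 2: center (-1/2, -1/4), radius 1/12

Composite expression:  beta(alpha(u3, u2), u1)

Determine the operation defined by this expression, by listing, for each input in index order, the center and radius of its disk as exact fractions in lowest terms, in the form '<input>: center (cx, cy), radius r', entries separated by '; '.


u1: center (-1/2, -1/4), radius 1/12; u2: center (25/48, 1/4), radius 1/108; u3: center (11/24, 13/48), radius 1/108

Only the slot chain above each u matters under beta; compose those maps.
input u3: composing its 2 substitution steps yields center (11/24, 13/48), radius 1/108
input u2: composing its 2 substitution steps yields center (25/48, 1/4), radius 1/108
input u1: composing its 1 substitution step yields center (-1/2, -1/4), radius 1/12


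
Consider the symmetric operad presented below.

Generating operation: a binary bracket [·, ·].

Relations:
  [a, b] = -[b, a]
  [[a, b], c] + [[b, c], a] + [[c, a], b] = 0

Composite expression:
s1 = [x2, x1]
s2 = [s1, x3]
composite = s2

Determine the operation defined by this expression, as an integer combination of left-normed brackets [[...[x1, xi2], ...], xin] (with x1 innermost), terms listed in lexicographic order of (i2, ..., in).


-[[x1, x2], x3]


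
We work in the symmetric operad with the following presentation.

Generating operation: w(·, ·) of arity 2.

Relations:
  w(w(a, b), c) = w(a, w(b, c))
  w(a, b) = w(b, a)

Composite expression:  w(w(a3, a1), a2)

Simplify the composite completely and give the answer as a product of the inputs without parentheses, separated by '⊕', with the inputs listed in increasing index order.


Shape and order are irrelevant to w; the a-input set decides.
w(a3, a1) unparenthesizes to a3 ⊕ a1
w(w(a3, a1), a2) unparenthesizes to a3 ⊕ a1 ⊕ a2
the factors in increasing index order: a1 ⊕ a2 ⊕ a3

a1 ⊕ a2 ⊕ a3


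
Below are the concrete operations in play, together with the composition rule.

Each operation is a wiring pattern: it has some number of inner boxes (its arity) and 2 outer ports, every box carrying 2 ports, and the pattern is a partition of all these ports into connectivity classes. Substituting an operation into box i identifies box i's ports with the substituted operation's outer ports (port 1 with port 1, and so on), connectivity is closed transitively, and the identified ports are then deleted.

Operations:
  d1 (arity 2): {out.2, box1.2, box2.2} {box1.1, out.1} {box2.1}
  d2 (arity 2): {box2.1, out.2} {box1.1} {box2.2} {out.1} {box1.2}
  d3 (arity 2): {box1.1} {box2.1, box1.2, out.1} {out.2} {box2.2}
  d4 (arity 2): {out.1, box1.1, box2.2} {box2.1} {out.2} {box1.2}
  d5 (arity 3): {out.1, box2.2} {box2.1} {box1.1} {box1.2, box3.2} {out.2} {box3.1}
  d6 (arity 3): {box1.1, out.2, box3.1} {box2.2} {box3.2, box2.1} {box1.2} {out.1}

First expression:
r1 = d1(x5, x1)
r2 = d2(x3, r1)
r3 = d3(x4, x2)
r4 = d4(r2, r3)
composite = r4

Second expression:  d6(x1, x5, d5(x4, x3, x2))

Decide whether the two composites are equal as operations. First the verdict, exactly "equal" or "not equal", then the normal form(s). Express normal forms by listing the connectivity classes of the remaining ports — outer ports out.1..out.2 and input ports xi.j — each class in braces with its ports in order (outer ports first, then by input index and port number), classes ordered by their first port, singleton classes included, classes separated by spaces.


In normal form, the first expression is {out.1} {out.2} {x1.1} {x1.2, x5.2} {x2.1, x4.2} {x2.2} {x3.1} {x3.2} {x4.1} {x5.1}
In normal form, the second expression is {out.1} {out.2, x1.1, x3.2} {x1.2} {x2.1} {x2.2, x4.2} {x3.1} {x4.1} {x5.1} {x5.2}
They disagree, so not equal.

not equal — first {out.1} {out.2} {x1.1} {x1.2, x5.2} {x2.1, x4.2} {x2.2} {x3.1} {x3.2} {x4.1} {x5.1}, second {out.1} {out.2, x1.1, x3.2} {x1.2} {x2.1} {x2.2, x4.2} {x3.1} {x4.1} {x5.1} {x5.2}


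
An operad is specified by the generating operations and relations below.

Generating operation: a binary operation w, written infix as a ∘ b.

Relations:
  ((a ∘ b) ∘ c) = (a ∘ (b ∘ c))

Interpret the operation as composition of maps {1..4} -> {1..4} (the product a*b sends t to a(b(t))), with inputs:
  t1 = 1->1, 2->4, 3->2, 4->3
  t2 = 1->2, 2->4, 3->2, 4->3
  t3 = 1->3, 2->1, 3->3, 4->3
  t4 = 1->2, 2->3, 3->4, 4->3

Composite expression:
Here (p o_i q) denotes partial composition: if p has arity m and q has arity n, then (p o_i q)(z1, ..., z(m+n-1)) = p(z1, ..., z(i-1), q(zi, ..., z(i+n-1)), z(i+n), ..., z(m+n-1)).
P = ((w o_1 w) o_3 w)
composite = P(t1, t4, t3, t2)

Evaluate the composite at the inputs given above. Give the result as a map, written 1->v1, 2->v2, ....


1->4, 2->3, 3->4, 4->3


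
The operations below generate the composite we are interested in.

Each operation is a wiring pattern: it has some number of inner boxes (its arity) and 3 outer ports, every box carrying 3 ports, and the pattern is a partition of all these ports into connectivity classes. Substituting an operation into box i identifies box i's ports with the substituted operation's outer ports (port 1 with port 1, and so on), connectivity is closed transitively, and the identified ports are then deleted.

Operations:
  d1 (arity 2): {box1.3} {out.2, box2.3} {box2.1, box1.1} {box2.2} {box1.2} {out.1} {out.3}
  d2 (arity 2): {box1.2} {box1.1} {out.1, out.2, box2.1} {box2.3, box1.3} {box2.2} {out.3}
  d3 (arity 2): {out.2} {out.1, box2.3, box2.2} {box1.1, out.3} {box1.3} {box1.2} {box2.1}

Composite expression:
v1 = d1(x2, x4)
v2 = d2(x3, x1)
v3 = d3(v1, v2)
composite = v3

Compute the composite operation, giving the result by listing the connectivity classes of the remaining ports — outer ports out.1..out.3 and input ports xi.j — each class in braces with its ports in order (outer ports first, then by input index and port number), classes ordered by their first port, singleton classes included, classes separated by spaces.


{out.1, x1.1} {out.2} {out.3} {x1.2} {x1.3, x3.3} {x2.1, x4.1} {x2.2} {x2.3} {x3.1} {x3.2} {x4.2} {x4.3}


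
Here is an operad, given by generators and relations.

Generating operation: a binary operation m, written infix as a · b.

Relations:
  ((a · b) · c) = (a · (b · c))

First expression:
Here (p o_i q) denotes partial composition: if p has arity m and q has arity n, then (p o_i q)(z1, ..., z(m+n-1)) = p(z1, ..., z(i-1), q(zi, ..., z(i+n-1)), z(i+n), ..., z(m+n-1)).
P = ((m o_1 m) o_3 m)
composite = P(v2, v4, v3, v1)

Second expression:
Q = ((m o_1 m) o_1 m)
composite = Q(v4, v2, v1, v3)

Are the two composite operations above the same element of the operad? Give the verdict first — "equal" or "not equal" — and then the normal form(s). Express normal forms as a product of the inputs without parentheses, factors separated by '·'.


not equal — first v2 · v4 · v3 · v1, second v4 · v2 · v1 · v3

The first expression reduces to v2 · v4 · v3 · v1
The second expression reduces to v4 · v2 · v1 · v3
Distinct normal forms: not equal.


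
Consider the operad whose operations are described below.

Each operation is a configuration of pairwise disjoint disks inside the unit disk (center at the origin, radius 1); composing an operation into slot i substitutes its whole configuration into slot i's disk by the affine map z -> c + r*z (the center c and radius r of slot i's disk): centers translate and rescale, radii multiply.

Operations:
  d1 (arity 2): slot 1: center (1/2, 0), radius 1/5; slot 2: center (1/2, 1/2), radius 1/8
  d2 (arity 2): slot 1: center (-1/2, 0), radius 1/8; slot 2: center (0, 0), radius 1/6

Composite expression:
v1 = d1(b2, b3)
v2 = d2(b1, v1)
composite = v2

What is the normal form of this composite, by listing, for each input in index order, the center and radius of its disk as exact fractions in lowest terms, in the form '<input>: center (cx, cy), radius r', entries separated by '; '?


b1: center (-1/2, 0), radius 1/8; b2: center (1/12, 0), radius 1/30; b3: center (1/12, 1/12), radius 1/48


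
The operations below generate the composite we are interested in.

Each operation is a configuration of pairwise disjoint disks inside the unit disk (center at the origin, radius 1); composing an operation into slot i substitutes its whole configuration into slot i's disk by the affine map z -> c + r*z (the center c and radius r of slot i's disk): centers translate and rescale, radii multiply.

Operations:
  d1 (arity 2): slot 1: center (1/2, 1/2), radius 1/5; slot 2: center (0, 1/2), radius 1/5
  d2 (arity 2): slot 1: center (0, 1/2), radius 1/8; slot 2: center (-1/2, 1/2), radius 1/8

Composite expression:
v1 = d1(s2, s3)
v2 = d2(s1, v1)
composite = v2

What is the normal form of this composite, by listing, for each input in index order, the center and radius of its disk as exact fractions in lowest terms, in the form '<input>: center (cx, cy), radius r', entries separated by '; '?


s1: center (0, 1/2), radius 1/8; s2: center (-7/16, 9/16), radius 1/40; s3: center (-1/2, 9/16), radius 1/40

Nesting under d2 composes maps z -> c + r*z down each s-path.
s1: after 1 affine step, its disk has center (0, 1/2), radius 1/8
s2: after 2 affine steps, its disk has center (-7/16, 9/16), radius 1/40
s3: after 2 affine steps, its disk has center (-1/2, 9/16), radius 1/40


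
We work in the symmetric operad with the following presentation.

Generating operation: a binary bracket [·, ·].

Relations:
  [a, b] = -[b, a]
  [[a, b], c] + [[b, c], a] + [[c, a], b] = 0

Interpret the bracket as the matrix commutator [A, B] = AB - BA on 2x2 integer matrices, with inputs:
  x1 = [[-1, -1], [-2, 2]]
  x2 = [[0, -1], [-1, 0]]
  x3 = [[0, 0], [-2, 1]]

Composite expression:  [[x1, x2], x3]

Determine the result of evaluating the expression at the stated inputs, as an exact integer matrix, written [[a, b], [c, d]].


[[-6, 3], [-1, 6]]


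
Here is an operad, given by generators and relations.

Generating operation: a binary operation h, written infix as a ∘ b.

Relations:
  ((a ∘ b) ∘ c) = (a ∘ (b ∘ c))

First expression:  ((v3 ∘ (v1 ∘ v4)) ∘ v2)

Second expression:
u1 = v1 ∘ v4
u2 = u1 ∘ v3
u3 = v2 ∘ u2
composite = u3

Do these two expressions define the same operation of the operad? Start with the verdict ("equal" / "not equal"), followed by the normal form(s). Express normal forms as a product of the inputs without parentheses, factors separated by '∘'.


The first expression reduces to v3 ∘ v1 ∘ v4 ∘ v2
The second expression reduces to v2 ∘ v1 ∘ v4 ∘ v3
Different reductions; not equal.

not equal — first v3 ∘ v1 ∘ v4 ∘ v2, second v2 ∘ v1 ∘ v4 ∘ v3


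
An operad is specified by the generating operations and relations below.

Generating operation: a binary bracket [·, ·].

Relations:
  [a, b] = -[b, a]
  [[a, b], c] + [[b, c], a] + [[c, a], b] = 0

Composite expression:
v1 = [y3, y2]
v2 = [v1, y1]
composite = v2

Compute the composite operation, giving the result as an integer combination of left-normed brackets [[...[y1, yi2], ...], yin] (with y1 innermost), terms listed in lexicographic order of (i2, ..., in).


[[y1, y2], y3] - [[y1, y3], y2]

A multilinear Lie element is pinned by y1-initial words (y1 innermost).
Composite bracket: [[y3, y2], y1]
Applying ab - ba throughout gives 4 signed words (2^2 = 4).
Collect the words opening with y1:
  word y1y2y3 has sign +1, contributing +[[y1, y2], y3]
  word y1y3y2 has sign -1, contributing -[[y1, y3], y2]


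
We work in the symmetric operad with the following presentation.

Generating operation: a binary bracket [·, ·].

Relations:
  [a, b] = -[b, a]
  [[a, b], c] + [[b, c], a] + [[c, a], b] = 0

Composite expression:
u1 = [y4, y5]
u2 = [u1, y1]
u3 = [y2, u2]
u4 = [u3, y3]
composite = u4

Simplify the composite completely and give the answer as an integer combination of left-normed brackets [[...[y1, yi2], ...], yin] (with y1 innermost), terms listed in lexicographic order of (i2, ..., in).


[[[[y1, y4], y5], y2], y3] - [[[[y1, y5], y4], y2], y3]

Left-normed coefficients sit on the y1-initial expansion words.
Composite bracket: [[y2, [[y4, y5], y1]], y3]
The bracket unfolds into 16 signed words via [a, b] = ab - ba (2^4 = 16).
The y1-initial words carry the normal form:
  the word y1y4y5y2y3 carries sign +1 and contributes +[[[[y1, y4], y5], y2], y3]
  the word y1y5y4y2y3 carries sign -1 and contributes -[[[[y1, y5], y4], y2], y3]


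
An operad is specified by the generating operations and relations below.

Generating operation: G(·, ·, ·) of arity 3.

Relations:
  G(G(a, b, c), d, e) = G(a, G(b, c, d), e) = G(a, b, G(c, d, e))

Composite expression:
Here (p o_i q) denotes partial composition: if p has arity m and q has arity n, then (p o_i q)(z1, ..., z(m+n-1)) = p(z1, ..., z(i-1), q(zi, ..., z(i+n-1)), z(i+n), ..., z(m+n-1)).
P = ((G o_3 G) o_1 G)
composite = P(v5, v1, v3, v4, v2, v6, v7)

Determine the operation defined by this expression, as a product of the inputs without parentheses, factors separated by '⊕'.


v5 ⊕ v1 ⊕ v3 ⊕ v4 ⊕ v2 ⊕ v6 ⊕ v7


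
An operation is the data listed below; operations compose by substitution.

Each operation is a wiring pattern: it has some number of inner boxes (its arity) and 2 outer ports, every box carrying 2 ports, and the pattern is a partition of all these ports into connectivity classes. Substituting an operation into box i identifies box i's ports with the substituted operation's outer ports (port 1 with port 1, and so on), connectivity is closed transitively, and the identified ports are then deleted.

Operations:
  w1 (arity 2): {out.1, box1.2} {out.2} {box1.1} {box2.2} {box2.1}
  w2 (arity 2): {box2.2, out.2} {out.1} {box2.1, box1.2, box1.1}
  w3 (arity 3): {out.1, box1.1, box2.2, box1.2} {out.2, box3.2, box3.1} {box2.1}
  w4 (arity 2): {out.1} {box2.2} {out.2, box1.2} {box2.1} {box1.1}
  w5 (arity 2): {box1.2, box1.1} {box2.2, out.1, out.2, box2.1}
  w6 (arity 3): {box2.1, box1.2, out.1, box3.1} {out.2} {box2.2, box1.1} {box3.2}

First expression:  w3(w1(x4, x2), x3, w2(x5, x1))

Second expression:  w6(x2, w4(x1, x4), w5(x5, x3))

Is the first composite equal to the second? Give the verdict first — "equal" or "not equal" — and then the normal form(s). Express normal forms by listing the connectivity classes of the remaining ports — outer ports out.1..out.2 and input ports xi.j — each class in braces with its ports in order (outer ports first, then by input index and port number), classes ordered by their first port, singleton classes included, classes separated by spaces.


not equal: they reduce to {out.1, x3.2, x4.2} {out.2, x1.2} {x1.1, x5.1, x5.2} {x2.1} {x2.2} {x3.1} {x4.1} and {out.1, x2.2, x3.1, x3.2} {out.2} {x1.1} {x1.2, x2.1} {x4.1} {x4.2} {x5.1, x5.2}

Reducing the first expression gives {out.1, x3.2, x4.2} {out.2, x1.2} {x1.1, x5.1, x5.2} {x2.1} {x2.2} {x3.1} {x4.1}
Reducing the second expression gives {out.1, x2.2, x3.1, x3.2} {out.2} {x1.1} {x1.2, x2.1} {x4.1} {x4.2} {x5.1, x5.2}
Distinct normal forms: not equal.


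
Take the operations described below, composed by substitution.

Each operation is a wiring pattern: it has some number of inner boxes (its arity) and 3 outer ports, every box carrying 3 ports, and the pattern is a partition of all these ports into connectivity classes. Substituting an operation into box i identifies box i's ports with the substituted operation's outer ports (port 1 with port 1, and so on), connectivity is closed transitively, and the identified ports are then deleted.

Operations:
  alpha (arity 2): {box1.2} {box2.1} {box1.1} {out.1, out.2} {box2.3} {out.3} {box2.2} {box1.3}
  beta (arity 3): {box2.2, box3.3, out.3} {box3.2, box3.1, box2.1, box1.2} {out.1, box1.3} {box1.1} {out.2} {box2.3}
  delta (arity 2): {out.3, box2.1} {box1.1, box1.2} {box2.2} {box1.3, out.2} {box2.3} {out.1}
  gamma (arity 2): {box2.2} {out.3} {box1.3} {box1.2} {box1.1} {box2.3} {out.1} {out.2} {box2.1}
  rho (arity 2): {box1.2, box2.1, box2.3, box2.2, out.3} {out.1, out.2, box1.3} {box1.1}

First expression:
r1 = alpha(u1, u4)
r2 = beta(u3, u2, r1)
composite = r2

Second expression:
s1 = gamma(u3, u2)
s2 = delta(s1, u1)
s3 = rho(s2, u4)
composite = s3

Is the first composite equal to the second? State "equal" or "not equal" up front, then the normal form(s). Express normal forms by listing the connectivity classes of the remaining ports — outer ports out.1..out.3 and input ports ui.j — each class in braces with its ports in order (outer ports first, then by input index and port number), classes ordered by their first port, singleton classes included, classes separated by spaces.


not equal; first: {out.1, u3.3} {out.2} {out.3, u2.2} {u1.1} {u1.2} {u1.3} {u2.1, u3.2} {u2.3} {u3.1} {u4.1} {u4.2} {u4.3}; second: {out.1, out.2, u1.1} {out.3, u4.1, u4.2, u4.3} {u1.2} {u1.3} {u2.1} {u2.2} {u2.3} {u3.1} {u3.2} {u3.3}


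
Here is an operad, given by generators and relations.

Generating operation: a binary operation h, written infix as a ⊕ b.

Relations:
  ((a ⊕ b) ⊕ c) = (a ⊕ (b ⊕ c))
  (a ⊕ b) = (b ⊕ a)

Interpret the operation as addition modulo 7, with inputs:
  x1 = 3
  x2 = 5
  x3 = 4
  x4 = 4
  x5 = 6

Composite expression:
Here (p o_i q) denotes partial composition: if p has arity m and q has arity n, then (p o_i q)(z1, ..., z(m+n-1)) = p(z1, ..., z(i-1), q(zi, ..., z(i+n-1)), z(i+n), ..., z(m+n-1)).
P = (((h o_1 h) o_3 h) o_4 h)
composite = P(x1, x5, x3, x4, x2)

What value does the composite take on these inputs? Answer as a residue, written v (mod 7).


1 (mod 7)

(x1 ⊕ x5) = 2
(x4 ⊕ x2) = 2
(x3 ⊕ (x4 ⊕ x2)) = 6
((x1 ⊕ x5) ⊕ (x3 ⊕ (x4 ⊕ x2))) = 1


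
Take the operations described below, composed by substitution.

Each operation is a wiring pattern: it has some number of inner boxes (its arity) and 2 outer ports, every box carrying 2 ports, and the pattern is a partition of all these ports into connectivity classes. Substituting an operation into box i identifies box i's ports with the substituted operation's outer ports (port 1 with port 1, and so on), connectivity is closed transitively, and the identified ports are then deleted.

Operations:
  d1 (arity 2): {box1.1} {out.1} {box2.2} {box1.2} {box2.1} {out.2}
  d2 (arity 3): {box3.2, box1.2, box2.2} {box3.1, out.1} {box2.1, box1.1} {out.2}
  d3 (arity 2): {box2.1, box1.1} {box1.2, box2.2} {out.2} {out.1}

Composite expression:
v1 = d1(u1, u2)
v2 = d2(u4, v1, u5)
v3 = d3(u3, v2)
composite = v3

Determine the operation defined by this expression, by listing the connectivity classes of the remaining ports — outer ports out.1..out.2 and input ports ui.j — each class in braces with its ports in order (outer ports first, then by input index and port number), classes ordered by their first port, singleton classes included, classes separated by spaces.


Reachability decides: close wires over d3-identified ports.
d1 over (u1, u2) gives {out.1} {out.2} {u1.1} {u1.2} {u2.1} {u2.2}, out.j being that stage's outer ports
d2 over (u4, u1, u2, u5) gives {out.1, u5.1} {out.2} {u1.1} {u1.2} {u2.1} {u2.2} {u4.1} {u4.2, u5.2}, out.j being that stage's outer ports
d3 over (u3, u4, u1, u2, u5) gives {out.1} {out.2} {u1.1} {u1.2} {u2.1} {u2.2} {u3.1, u5.1} {u3.2} {u4.1} {u4.2, u5.2}, out.j being that stage's outer ports

{out.1} {out.2} {u1.1} {u1.2} {u2.1} {u2.2} {u3.1, u5.1} {u3.2} {u4.1} {u4.2, u5.2}


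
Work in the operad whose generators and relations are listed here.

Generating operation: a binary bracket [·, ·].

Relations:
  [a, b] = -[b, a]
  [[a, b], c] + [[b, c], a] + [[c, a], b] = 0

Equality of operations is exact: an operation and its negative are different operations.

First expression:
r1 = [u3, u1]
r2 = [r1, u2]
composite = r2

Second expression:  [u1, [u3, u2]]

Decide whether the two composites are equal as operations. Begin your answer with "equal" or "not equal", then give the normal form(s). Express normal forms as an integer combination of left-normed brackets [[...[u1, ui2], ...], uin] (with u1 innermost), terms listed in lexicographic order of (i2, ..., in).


not equal; the first gives -[[u1, u3], u2] and the second -[[u1, u2], u3] + [[u1, u3], u2]

Normal form of the first expression: -[[u1, u3], u2]
Normal form of the second expression: -[[u1, u2], u3] + [[u1, u3], u2]
The forms do not match — not equal.


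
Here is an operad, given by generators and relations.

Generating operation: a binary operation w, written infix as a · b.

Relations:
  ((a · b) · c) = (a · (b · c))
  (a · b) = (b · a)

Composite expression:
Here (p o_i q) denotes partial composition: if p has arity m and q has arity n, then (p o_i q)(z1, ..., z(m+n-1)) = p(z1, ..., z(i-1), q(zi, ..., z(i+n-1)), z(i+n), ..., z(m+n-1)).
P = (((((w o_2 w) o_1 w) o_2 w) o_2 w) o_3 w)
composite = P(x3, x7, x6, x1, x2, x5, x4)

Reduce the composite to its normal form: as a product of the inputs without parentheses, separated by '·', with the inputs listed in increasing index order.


x1 · x2 · x3 · x4 · x5 · x6 · x7

Any arrangement under w is one operation, so sort the x-inputs.
(x6 · x1) spells out as x6 · x1
(x7 · (x6 · x1)) spells out as x7 · x6 · x1
((x7 · (x6 · x1)) · x2) spells out as x7 · x6 · x1 · x2
(x3 · ((x7 · (x6 · x1)) · x2)) spells out as x3 · x7 · x6 · x1 · x2
(x5 · x4) spells out as x5 · x4
((x3 · ((x7 · (x6 · x1)) · x2)) · (x5 · x4)) spells out as x3 · x7 · x6 · x1 · x2 · x5 · x4
commutativity sorts the factors: x1 · x2 · x3 · x4 · x5 · x6 · x7


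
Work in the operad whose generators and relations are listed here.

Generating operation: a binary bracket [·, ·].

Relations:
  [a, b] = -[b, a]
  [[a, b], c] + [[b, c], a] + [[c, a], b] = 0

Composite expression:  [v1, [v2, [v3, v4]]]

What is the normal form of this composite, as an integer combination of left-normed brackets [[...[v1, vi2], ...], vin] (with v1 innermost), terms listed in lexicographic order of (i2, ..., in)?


[[[v1, v2], v3], v4] - [[[v1, v2], v4], v3] - [[[v1, v3], v4], v2] + [[[v1, v4], v3], v2]

Left-normed coefficients sit on the v1-initial expansion words.
Composite bracket: [v1, [v2, [v3, v4]]]
Expanding via [a, b] = ab - ba: 8 signed words (2^3 = 8).
The v1-initial words carry the normal form:
  from v1v2v3v4, sign +1: term +[[[v1, v2], v3], v4]
  from v1v2v4v3, sign -1: term -[[[v1, v2], v4], v3]
  from v1v3v4v2, sign -1: term -[[[v1, v3], v4], v2]
  from v1v4v3v2, sign +1: term +[[[v1, v4], v3], v2]


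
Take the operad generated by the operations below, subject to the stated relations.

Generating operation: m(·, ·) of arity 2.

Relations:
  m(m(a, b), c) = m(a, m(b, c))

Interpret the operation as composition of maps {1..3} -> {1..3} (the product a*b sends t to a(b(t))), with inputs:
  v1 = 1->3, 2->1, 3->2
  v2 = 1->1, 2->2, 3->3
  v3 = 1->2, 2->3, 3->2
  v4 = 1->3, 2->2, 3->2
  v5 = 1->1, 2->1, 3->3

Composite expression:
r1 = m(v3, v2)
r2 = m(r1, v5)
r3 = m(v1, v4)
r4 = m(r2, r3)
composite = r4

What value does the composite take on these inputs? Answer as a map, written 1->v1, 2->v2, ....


m(v3, v2) = 1->2, 2->3, 3->2
m(m(v3, v2), v5) = 1->2, 2->2, 3->2
m(v1, v4) = 1->2, 2->1, 3->1
m(m(m(v3, v2), v5), m(v1, v4)) = 1->2, 2->2, 3->2

1->2, 2->2, 3->2


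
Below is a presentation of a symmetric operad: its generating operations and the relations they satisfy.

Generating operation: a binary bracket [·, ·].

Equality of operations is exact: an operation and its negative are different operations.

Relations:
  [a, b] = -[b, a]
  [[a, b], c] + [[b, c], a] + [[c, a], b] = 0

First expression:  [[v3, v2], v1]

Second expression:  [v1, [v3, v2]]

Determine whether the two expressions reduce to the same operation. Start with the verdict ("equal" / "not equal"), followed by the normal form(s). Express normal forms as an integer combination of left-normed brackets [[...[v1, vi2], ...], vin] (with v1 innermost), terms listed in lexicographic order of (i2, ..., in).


not equal — first [[v1, v2], v3] - [[v1, v3], v2], second -[[v1, v2], v3] + [[v1, v3], v2]

In normal form, the first expression is [[v1, v2], v3] - [[v1, v3], v2]
In normal form, the second expression is -[[v1, v2], v3] + [[v1, v3], v2]
The forms do not match — not equal.


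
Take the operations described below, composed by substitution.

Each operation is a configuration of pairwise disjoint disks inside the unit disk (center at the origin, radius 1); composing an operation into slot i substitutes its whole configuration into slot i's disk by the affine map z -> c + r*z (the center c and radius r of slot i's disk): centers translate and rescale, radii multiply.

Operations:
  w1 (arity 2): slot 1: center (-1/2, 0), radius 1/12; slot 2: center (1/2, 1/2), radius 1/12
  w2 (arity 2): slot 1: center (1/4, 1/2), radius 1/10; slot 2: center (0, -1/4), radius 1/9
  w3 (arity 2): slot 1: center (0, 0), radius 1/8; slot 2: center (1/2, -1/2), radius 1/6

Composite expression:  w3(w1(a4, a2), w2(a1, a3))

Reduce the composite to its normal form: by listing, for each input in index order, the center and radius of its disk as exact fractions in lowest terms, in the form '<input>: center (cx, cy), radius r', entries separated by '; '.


a1: center (13/24, -5/12), radius 1/60; a2: center (1/16, 1/16), radius 1/96; a3: center (1/2, -13/24), radius 1/54; a4: center (-1/16, 0), radius 1/96

Each a-disk chains the slot maps above it in w3; radii multiply.
tracing a4 down its 2-map path: center (-1/16, 0), radius 1/96
tracing a2 down its 2-map path: center (1/16, 1/16), radius 1/96
tracing a1 down its 2-map path: center (13/24, -5/12), radius 1/60
tracing a3 down its 2-map path: center (1/2, -13/24), radius 1/54


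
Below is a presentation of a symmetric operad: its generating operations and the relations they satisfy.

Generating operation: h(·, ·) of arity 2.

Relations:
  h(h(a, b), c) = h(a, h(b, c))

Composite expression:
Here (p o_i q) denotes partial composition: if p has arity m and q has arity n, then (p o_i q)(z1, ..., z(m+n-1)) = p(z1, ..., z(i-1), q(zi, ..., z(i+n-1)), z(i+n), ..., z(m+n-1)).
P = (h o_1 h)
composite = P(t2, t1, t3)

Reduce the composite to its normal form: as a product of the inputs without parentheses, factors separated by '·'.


t2 · t1 · t3

The h-tree's shape is irrelevant; the t-reading-order decides.
h(t2, t1) flattens to t2 · t1
h(h(t2, t1), t3) flattens to t2 · t1 · t3


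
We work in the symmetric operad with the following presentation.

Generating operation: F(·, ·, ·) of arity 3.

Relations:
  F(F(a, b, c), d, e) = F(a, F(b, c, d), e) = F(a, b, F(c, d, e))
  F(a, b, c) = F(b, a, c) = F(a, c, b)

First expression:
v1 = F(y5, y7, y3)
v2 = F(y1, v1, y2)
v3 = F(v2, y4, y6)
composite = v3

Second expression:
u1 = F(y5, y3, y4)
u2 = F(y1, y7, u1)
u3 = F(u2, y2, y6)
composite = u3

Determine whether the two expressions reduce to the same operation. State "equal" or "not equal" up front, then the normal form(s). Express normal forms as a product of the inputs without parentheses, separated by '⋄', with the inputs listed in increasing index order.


equal; the common form is y1 ⋄ y2 ⋄ y3 ⋄ y4 ⋄ y5 ⋄ y6 ⋄ y7

The first expression reduces to y1 ⋄ y2 ⋄ y3 ⋄ y4 ⋄ y5 ⋄ y6 ⋄ y7
The second expression reduces to y1 ⋄ y2 ⋄ y3 ⋄ y4 ⋄ y5 ⋄ y6 ⋄ y7
The normal forms match — equal.


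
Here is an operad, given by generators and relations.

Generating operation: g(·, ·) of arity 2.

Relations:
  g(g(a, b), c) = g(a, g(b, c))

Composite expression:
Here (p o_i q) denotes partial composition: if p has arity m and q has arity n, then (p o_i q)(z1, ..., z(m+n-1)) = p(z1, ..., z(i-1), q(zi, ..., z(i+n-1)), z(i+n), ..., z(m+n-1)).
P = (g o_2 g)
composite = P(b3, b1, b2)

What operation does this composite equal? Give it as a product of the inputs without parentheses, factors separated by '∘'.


b3 ∘ b1 ∘ b2

Every regrouping of g is equal, so read the b-inputs in written order.
g(b1, b2) reduces to b1 ∘ b2
g(b3, g(b1, b2)) reduces to b3 ∘ b1 ∘ b2


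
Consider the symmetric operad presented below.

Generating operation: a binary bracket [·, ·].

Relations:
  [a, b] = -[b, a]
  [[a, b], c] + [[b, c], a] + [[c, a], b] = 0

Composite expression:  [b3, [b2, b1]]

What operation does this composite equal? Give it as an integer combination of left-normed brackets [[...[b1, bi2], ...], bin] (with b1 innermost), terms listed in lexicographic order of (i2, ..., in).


[[b1, b2], b3]

Left-normed coefficients sit on the b1-initial expansion words.
Composite bracket: [b3, [b2, b1]]
Under [a, b] = ab - ba we get 4 signed associative words (2^2 = 4).
Collect the words opening with b1:
  sign of b1b2b3 is +1, so it contributes +[[b1, b2], b3]


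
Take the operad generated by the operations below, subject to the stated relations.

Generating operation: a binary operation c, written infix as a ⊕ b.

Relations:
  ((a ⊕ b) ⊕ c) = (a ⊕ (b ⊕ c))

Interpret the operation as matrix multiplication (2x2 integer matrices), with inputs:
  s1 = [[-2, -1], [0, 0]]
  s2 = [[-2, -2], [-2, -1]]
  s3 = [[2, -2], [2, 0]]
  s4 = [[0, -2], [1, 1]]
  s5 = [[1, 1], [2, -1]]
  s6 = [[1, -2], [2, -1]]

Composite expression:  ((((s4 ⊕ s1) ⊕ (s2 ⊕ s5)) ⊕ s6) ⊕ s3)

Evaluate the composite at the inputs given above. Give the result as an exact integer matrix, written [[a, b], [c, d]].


(s4 ⊕ s1) = [[0, 0], [-2, -1]]
(s2 ⊕ s5) = [[-6, 0], [-4, -1]]
((s4 ⊕ s1) ⊕ (s2 ⊕ s5)) = [[0, 0], [16, 1]]
(((s4 ⊕ s1) ⊕ (s2 ⊕ s5)) ⊕ s6) = [[0, 0], [18, -33]]
((((s4 ⊕ s1) ⊕ (s2 ⊕ s5)) ⊕ s6) ⊕ s3) = [[0, 0], [-30, -36]]

[[0, 0], [-30, -36]]


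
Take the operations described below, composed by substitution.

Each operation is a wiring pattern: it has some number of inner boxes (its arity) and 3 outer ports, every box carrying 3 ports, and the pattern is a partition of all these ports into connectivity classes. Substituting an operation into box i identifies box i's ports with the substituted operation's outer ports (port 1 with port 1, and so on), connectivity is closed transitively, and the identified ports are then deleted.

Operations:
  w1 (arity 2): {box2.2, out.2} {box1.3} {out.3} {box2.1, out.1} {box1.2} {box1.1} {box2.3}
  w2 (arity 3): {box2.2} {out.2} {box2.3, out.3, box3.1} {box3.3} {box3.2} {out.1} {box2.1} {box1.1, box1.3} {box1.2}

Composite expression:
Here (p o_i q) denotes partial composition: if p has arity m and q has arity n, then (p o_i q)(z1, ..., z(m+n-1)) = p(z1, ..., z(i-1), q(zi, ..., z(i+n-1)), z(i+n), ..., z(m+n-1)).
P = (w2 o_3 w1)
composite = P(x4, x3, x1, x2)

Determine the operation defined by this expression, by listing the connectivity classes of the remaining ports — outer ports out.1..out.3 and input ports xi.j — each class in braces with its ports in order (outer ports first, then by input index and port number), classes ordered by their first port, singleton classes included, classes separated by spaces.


{out.1} {out.2} {out.3, x2.1, x3.3} {x1.1} {x1.2} {x1.3} {x2.2} {x2.3} {x3.1} {x3.2} {x4.1, x4.3} {x4.2}

After gluing at w2, chains via deleted ports link the x-ports.
the subtree at w1 composes to {out.1, x2.1} {out.2, x2.2} {out.3} {x1.1} {x1.2} {x1.3} {x2.3} on (x1, x2); out.j = own outer ports
the subtree at w2 composes to {out.1} {out.2} {out.3, x2.1, x3.3} {x1.1} {x1.2} {x1.3} {x2.2} {x2.3} {x3.1} {x3.2} {x4.1, x4.3} {x4.2} on (x4, x3, x1, x2); out.j = own outer ports


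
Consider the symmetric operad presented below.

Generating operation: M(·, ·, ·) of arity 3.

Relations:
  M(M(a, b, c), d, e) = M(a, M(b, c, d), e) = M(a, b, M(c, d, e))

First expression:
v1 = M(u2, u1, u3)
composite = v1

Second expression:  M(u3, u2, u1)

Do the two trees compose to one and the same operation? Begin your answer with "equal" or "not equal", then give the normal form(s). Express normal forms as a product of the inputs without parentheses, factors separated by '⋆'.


not equal; the first gives u2 ⋆ u1 ⋆ u3 and the second u3 ⋆ u2 ⋆ u1

The first composite normalizes to u2 ⋆ u1 ⋆ u3
The second composite normalizes to u3 ⋆ u2 ⋆ u1
They disagree, so not equal.


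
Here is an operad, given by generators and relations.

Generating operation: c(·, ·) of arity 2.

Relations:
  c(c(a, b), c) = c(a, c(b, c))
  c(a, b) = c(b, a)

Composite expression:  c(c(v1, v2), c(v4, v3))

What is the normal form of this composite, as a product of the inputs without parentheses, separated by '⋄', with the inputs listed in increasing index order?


Shape and order are irrelevant to c; the v-input set decides.
c(v1, v2) unparenthesizes to v1 ⋄ v2
c(v4, v3) unparenthesizes to v4 ⋄ v3
c(c(v1, v2), c(v4, v3)) unparenthesizes to v1 ⋄ v2 ⋄ v4 ⋄ v3
putting the inputs in ascending order: v1 ⋄ v2 ⋄ v3 ⋄ v4

v1 ⋄ v2 ⋄ v3 ⋄ v4


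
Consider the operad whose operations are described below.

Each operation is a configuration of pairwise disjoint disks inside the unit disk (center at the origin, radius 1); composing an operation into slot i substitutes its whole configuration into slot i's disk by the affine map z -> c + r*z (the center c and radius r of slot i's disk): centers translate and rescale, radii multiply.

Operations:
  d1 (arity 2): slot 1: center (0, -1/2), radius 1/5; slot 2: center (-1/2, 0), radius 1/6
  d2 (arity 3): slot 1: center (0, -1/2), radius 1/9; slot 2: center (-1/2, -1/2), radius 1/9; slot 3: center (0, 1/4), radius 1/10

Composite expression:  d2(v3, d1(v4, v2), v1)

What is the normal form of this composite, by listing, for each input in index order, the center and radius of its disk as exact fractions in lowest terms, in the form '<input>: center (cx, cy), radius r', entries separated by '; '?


v1: center (0, 1/4), radius 1/10; v2: center (-5/9, -1/2), radius 1/54; v3: center (0, -1/2), radius 1/9; v4: center (-1/2, -5/9), radius 1/45

Follow each v-input down from d2: c' goes to c + r*c', radius to r*r'.
tracing v3 down its 1-map path: center (0, -1/2), radius 1/9
tracing v4 down its 2-map path: center (-1/2, -5/9), radius 1/45
tracing v2 down its 2-map path: center (-5/9, -1/2), radius 1/54
tracing v1 down its 1-map path: center (0, 1/4), radius 1/10


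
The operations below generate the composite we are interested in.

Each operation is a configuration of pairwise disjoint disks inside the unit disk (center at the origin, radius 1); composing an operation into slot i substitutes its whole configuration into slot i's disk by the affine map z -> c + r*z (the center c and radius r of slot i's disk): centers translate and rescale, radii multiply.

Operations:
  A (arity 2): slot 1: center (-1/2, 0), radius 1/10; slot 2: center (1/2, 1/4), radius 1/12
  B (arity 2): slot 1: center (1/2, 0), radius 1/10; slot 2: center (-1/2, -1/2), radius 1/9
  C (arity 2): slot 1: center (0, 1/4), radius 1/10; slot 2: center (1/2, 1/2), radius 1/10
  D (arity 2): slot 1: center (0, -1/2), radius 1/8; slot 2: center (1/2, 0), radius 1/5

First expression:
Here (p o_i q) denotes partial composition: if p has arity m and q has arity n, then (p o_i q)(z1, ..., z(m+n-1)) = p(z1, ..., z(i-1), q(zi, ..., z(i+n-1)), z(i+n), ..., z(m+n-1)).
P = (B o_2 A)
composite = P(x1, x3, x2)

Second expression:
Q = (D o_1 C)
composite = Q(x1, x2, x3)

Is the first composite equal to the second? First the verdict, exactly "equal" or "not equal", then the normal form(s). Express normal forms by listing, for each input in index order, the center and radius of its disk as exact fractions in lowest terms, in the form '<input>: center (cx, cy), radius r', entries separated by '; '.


not equal: they reduce to x1: center (1/2, 0), radius 1/10; x2: center (-4/9, -17/36), radius 1/108; x3: center (-5/9, -1/2), radius 1/90 and x1: center (0, -15/32), radius 1/80; x2: center (1/16, -7/16), radius 1/80; x3: center (1/2, 0), radius 1/5

The first expression, normalized: x1: center (1/2, 0), radius 1/10; x2: center (-4/9, -17/36), radius 1/108; x3: center (-5/9, -1/2), radius 1/90
The second expression, normalized: x1: center (0, -15/32), radius 1/80; x2: center (1/16, -7/16), radius 1/80; x3: center (1/2, 0), radius 1/5
Distinct normal forms: not equal.
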